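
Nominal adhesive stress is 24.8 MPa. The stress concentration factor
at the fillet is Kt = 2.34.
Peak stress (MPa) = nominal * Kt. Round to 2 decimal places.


Peak = 24.8 * 2.34 = 58.03 MPa

58.03


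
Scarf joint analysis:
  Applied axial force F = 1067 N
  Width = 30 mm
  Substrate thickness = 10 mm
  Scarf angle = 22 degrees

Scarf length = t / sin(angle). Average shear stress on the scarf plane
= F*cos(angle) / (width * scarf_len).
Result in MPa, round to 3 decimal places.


Scarf length = 10 / sin(22 deg) = 26.6947 mm
cos(22 deg) = 0.927184
Shear = 1067 * 0.927184 / (30 * 26.6947)
= 1.235 MPa

1.235


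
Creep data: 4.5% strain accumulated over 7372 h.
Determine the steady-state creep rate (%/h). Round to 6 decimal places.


Rate = 4.5 / 7372 = 0.000610 %/h

0.000610


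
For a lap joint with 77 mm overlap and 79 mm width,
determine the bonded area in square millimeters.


Area = 77 * 79 = 6083 mm^2

6083


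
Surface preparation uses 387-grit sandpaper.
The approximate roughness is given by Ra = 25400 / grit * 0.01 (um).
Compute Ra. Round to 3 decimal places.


Ra = 25400 / 387 * 0.01
= 254 / 387
= 0.656 um

0.656


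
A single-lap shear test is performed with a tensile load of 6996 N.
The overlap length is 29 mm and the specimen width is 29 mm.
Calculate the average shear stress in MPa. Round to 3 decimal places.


Shear stress = F / (overlap * width)
= 6996 / (29 * 29)
= 6996 / 841
= 8.319 MPa

8.319


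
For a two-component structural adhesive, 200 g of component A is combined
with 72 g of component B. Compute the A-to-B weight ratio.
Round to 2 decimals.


Weight ratio A:B = 200 / 72
= 2.78

2.78


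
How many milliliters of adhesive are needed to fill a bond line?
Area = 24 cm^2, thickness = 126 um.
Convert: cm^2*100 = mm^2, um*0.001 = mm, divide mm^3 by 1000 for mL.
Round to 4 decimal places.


= (24 * 100) * (126 * 0.001) / 1000
= 0.3024 mL

0.3024


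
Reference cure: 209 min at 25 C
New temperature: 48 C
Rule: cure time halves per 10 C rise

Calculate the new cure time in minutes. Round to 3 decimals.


factor = 2^((48-25)/10) = 4.9246
t_new = 209 / 4.9246 = 42.440 min

42.440


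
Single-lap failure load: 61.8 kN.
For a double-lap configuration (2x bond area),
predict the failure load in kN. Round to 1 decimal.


Failure load = 61.8 * 2 = 123.6 kN

123.6


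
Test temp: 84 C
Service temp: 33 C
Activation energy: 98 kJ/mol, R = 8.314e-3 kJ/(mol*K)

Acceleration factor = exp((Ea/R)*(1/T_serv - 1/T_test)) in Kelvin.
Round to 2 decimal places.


AF = exp((98/0.008314)*(1/306.15 - 1/357.15))
= 244.19

244.19


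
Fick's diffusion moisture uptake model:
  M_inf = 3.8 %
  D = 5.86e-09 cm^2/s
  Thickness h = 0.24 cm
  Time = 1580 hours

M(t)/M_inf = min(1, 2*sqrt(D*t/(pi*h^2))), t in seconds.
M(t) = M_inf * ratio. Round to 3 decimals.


t_sec = 1580 * 3600 = 5688000
ratio = 2*sqrt(5.86e-09*5688000/(pi*0.24^2))
= min(1, 0.858366)
= 0.858366
M(t) = 3.8 * 0.858366 = 3.262 %

3.262


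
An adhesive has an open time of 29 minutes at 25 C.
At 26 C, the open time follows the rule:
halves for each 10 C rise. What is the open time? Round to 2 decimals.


Factor = 2^((26-25)/10) = 1.0718
Open time = 29 / 1.0718 = 27.06 min

27.06


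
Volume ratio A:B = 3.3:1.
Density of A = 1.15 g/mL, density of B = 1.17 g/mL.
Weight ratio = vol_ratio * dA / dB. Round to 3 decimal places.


Wt ratio = 3.3 * 1.15 / 1.17
= 3.244

3.244


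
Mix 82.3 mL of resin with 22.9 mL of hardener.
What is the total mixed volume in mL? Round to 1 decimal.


Total = 82.3 + 22.9 = 105.2 mL

105.2


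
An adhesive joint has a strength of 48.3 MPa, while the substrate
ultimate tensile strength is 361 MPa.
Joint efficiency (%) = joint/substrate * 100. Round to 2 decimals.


Efficiency = 48.3 / 361 * 100
= 13.38%

13.38


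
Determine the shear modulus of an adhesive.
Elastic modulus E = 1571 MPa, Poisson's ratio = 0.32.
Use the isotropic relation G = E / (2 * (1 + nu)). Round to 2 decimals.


G = 1571 / (2*(1+0.32)) = 1571 / 2.64
= 595.08 MPa

595.08


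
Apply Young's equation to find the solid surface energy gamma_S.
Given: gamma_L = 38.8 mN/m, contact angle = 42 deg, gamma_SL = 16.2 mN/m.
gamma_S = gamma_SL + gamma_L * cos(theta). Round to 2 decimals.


theta_rad = 42 * pi/180 = 0.733038
gamma_S = 16.2 + 38.8 * cos(0.733038)
= 45.03 mN/m

45.03


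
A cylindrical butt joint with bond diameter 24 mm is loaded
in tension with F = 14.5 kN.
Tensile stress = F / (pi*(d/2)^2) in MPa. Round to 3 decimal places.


Area = pi * (24/2)^2 = 452.3893 mm^2
Stress = 14.5*1000 / 452.3893
= 32.052 MPa

32.052


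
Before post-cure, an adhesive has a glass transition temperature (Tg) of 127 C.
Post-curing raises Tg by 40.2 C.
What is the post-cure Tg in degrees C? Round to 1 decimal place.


Tg_post = Tg_base + delta_Tg
= 127 + 40.2
= 167.2 C

167.2


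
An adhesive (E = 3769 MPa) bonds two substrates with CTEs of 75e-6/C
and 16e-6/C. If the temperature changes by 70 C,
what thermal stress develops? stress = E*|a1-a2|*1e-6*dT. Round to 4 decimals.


Stress = 3769 * |75 - 16| * 1e-6 * 70
= 15.5660 MPa

15.5660


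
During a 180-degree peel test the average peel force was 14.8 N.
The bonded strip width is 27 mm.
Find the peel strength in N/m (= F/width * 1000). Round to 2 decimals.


Peel strength = F/width * 1000
= 14.8 / 27 * 1000
= 548.15 N/m

548.15


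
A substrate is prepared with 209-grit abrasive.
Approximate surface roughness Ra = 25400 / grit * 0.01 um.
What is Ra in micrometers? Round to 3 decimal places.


Ra = 25400 / 209 * 0.01 = 1.215 um

1.215


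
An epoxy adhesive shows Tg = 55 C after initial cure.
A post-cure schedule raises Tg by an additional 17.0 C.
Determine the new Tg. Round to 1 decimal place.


New Tg = 55 + 17.0
= 72.0 C

72.0


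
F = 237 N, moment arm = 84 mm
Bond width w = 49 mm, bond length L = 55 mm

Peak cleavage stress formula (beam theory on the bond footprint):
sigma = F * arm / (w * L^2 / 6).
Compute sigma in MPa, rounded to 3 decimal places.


sigma = (237 * 84) / (49 * 3025 / 6)
= 19908 * 6 / 148225
= 119448 / 148225
= 0.806 MPa

0.806


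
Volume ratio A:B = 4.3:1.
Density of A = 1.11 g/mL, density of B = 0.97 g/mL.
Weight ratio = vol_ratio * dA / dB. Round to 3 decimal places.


Wt ratio = 4.3 * 1.11 / 0.97
= 4.921

4.921


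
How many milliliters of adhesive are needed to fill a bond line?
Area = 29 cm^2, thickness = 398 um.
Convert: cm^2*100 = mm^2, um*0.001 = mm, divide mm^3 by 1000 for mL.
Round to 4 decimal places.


= (29 * 100) * (398 * 0.001) / 1000
= 1.1542 mL

1.1542


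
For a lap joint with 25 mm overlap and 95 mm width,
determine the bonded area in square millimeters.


Area = 25 * 95 = 2375 mm^2

2375


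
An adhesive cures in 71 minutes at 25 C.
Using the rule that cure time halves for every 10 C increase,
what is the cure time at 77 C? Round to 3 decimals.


Factor = 2^((77 - 25) / 10) = 36.7583
Cure time = 71 / 36.7583
= 1.932 minutes

1.932


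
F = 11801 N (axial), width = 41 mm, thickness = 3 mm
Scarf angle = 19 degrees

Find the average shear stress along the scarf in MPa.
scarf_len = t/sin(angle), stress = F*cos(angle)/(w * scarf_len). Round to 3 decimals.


scarf_len = 3/sin(19 deg) = 9.2147
cos(19 deg) = 0.945519
stress = 11801*0.945519/(41*9.2147) = 29.534 MPa

29.534


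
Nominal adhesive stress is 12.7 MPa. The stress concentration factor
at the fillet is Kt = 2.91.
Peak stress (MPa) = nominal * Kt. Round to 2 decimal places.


Peak = 12.7 * 2.91 = 36.96 MPa

36.96


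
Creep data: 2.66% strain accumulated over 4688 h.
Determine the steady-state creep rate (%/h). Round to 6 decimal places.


Rate = 2.66 / 4688 = 0.000567 %/h

0.000567


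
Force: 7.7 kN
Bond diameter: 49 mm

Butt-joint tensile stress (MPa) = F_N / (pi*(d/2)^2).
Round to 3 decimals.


F_N = 7.7 * 1000 = 7700.0 N
A = pi*(24.5)^2 = 1885.7410 mm^2
stress = 7700.0 / 1885.7410 = 4.083 MPa

4.083


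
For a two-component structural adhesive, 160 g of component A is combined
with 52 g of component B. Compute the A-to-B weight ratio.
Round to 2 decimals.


Weight ratio A:B = 160 / 52
= 3.08

3.08


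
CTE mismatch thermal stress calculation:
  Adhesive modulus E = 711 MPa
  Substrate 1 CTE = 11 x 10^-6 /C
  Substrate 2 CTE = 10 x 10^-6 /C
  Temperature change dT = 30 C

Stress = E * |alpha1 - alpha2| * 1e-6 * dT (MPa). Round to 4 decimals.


delta_alpha = |11 - 10| = 1 x 10^-6/C
Stress = 711 * 1e-6 * 30
= 0.0213 MPa

0.0213


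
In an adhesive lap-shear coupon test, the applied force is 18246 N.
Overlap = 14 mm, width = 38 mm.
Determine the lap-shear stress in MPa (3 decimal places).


stress = F / (overlap * width)
= 18246 / (14 * 38)
= 34.297 MPa

34.297


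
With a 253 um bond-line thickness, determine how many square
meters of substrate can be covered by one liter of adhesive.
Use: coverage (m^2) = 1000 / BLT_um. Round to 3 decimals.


Coverage = 1000 / 253 = 3.953 m^2

3.953


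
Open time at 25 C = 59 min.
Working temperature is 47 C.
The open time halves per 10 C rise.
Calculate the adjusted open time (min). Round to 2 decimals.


factor = 2^((47 - 25) / 10) = 4.5948
ot = 59 / 4.5948 = 12.84 min

12.84


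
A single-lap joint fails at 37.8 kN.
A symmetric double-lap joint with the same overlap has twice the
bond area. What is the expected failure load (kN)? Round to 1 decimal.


Double-lap load = 2 * 37.8 = 75.6 kN

75.6


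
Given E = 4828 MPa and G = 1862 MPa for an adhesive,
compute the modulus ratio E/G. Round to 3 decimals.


E/G ratio = 4828 / 1862 = 2.593

2.593


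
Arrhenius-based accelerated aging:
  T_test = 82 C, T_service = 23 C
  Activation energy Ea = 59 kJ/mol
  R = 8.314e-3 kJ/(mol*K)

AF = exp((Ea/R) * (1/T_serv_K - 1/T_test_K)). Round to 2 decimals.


T_test_K = 355.15, T_serv_K = 296.15
AF = exp((59/8.314e-3) * (1/296.15 - 1/355.15))
= 53.56

53.56


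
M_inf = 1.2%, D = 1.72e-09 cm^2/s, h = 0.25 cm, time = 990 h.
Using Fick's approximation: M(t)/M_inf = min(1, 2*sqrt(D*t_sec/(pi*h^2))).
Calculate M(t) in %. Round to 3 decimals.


t = 3564000 s
ratio = min(1, 2*sqrt(1.72e-09*3564000/(pi*0.0625)))
= 0.353385
M(t) = 1.2 * 0.353385 = 0.424%

0.424


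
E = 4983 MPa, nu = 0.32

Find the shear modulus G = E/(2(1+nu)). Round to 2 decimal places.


G = 4983 / (2 * 1.32)
= 1887.50 MPa

1887.50


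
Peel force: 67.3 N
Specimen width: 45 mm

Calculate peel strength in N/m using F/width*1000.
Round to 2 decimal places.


Peel strength = 67.3 / 45 * 1000 = 1495.56 N/m

1495.56


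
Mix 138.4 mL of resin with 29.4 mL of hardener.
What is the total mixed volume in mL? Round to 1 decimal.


Total = 138.4 + 29.4 = 167.8 mL

167.8


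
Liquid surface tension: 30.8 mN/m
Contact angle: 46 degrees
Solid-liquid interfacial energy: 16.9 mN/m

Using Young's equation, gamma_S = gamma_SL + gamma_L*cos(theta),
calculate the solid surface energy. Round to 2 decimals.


gamma_S = 16.9 + 30.8 * cos(46)
= 38.30 mN/m

38.30


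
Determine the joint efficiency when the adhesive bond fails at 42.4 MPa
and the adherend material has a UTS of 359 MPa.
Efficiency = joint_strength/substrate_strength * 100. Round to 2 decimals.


Joint efficiency = 42.4 / 359 * 100
= 11.81%

11.81


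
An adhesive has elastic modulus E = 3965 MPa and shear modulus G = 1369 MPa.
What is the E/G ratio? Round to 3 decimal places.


E/G = 3965 / 1369 = 2.896

2.896


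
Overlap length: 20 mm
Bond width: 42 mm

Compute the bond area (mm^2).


Bond area = 20 * 42 = 840 mm^2

840


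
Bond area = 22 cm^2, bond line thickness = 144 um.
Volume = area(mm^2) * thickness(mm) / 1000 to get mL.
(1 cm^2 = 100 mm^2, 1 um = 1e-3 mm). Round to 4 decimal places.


area_mm2 = 22 * 100 = 2200
blt_mm = 144 * 1e-3 = 0.144
vol_mm3 = 2200 * 0.144 = 316.8
vol_mL = 316.8 / 1000 = 0.3168 mL

0.3168


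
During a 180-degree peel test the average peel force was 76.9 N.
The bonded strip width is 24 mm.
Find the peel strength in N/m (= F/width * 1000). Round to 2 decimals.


Peel strength = F/width * 1000
= 76.9 / 24 * 1000
= 3204.17 N/m

3204.17


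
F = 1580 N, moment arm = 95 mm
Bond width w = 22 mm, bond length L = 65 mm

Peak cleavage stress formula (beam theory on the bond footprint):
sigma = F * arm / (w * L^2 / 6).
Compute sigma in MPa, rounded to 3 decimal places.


sigma = (1580 * 95) / (22 * 4225 / 6)
= 150100 * 6 / 92950
= 900600 / 92950
= 9.689 MPa

9.689


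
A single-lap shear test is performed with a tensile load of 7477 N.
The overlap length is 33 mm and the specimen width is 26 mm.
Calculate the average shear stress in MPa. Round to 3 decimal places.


Shear stress = F / (overlap * width)
= 7477 / (33 * 26)
= 7477 / 858
= 8.714 MPa

8.714


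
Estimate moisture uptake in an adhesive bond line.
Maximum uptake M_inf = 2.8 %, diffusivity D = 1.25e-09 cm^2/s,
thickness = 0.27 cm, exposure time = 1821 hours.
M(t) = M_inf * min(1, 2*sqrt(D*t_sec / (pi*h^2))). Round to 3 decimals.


Convert time: 1821 h = 6555600 s
ratio = min(1, 2*sqrt(1.25e-09*6555600/(pi*0.27^2)))
= 0.378314
M(t) = 2.8 * 0.378314 = 1.059%

1.059


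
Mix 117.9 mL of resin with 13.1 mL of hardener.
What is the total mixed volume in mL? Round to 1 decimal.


Total = 117.9 + 13.1 = 131.0 mL

131.0


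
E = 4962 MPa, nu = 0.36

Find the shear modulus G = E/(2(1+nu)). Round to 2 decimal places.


G = 4962 / (2 * 1.36)
= 1824.26 MPa

1824.26


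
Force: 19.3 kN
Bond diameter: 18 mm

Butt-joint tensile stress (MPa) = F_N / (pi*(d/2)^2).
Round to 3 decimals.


F_N = 19.3 * 1000 = 19300.0 N
A = pi*(9.0)^2 = 254.4690 mm^2
stress = 19300.0 / 254.4690 = 75.844 MPa

75.844


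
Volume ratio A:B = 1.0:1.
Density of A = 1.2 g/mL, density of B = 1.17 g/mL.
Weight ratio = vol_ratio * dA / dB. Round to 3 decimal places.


Wt ratio = 1.0 * 1.2 / 1.17
= 1.026

1.026


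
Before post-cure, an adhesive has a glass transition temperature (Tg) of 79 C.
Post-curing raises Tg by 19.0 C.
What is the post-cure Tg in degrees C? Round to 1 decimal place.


Tg_post = Tg_base + delta_Tg
= 79 + 19.0
= 98.0 C

98.0


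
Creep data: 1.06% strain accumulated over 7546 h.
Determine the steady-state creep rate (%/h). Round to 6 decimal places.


Rate = 1.06 / 7546 = 0.000140 %/h

0.000140


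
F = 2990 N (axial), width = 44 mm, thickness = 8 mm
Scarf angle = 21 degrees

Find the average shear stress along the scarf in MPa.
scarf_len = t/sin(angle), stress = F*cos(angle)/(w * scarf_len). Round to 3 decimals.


scarf_len = 8/sin(21 deg) = 22.3234
cos(21 deg) = 0.933580
stress = 2990*0.933580/(44*22.3234) = 2.842 MPa

2.842


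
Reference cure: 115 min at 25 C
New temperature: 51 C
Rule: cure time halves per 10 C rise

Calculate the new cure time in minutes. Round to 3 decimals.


factor = 2^((51-25)/10) = 6.0629
t_new = 115 / 6.0629 = 18.968 min

18.968


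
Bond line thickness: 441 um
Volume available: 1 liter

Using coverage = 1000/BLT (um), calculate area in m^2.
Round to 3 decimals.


1 L = 1e6 mm^3, thickness = 441 um = 0.441 mm
Area = 1e6 / 0.441 mm^2 = (1e6 / 0.441) / 1e6 m^2 = 1000 / 441 m^2
= 2.268 m^2

2.268


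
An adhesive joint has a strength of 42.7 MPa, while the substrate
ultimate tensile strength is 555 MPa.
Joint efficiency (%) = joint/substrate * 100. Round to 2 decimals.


Efficiency = 42.7 / 555 * 100
= 7.69%

7.69


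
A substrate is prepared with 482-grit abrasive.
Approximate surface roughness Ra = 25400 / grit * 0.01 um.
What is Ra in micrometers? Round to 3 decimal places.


Ra = 25400 / 482 * 0.01 = 0.527 um

0.527


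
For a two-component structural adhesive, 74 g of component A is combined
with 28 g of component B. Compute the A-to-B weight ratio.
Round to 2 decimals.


Weight ratio A:B = 74 / 28
= 2.64

2.64


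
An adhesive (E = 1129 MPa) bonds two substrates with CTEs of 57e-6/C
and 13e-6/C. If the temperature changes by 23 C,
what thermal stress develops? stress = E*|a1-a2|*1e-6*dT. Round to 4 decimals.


Stress = 1129 * |57 - 13| * 1e-6 * 23
= 1.1425 MPa

1.1425


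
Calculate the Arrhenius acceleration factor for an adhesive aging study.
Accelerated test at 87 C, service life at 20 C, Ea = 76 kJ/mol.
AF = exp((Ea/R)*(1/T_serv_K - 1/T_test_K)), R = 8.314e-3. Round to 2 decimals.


T_test = 360.15 K, T_serv = 293.15 K
Ea/R = 76 / 0.008314 = 9141.21
AF = exp(9141.21 * (1/293.15 - 1/360.15))
= 330.64

330.64


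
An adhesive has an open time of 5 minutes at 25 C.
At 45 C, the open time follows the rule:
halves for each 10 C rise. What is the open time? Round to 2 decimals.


Factor = 2^((45-25)/10) = 4.0000
Open time = 5 / 4.0000 = 1.25 min

1.25


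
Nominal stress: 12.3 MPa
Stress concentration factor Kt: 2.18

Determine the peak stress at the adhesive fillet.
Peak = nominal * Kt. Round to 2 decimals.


Peak stress = 12.3 * 2.18
= 26.81 MPa

26.81


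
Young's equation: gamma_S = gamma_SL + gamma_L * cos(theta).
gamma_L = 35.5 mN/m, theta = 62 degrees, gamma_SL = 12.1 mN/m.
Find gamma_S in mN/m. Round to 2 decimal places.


cos(62 deg) = 0.469472
gamma_S = 12.1 + 35.5 * 0.469472
= 28.77 mN/m

28.77


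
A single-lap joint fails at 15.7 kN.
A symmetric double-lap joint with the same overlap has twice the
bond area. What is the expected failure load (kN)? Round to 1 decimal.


Double-lap load = 2 * 15.7 = 31.4 kN

31.4


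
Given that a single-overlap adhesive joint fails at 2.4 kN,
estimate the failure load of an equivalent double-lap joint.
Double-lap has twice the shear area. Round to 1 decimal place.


Double-lap factor = 2
Expected load = 2.4 * 2 = 4.8 kN

4.8


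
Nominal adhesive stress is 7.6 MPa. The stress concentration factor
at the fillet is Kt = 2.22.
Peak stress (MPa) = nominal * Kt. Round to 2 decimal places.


Peak = 7.6 * 2.22 = 16.87 MPa

16.87


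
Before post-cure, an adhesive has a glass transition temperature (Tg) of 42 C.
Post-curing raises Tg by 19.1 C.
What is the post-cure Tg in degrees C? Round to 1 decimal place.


Tg_post = Tg_base + delta_Tg
= 42 + 19.1
= 61.1 C

61.1


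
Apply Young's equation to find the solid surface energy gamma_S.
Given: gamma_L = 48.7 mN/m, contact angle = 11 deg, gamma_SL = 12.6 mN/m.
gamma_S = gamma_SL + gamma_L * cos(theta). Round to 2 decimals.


theta_rad = 11 * pi/180 = 0.191986
gamma_S = 12.6 + 48.7 * cos(0.191986)
= 60.41 mN/m

60.41


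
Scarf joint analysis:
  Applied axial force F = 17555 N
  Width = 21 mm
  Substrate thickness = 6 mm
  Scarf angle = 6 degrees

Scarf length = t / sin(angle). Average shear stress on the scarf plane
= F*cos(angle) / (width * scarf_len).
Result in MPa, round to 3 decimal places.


Scarf length = 6 / sin(6 deg) = 57.4006 mm
cos(6 deg) = 0.994522
Shear = 17555 * 0.994522 / (21 * 57.4006)
= 14.484 MPa

14.484


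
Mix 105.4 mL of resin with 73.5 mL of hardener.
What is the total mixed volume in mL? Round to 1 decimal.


Total = 105.4 + 73.5 = 178.9 mL

178.9


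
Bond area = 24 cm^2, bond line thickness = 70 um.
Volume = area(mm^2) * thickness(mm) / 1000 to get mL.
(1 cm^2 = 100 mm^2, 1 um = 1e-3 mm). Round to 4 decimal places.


area_mm2 = 24 * 100 = 2400
blt_mm = 70 * 1e-3 = 0.07
vol_mm3 = 2400 * 0.07 = 168.0
vol_mL = 168.0 / 1000 = 0.1680 mL

0.1680


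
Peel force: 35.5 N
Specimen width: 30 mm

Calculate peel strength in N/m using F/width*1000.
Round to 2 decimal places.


Peel strength = 35.5 / 30 * 1000 = 1183.33 N/m

1183.33


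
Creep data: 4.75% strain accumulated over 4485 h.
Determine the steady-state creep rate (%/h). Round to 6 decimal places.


Rate = 4.75 / 4485 = 0.001059 %/h

0.001059


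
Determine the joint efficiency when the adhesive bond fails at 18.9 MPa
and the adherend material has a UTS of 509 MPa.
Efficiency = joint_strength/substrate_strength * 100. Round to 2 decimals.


Joint efficiency = 18.9 / 509 * 100
= 3.71%

3.71


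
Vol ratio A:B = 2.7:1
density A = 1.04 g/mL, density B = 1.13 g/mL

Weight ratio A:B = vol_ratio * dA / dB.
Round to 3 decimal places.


Weight ratio = 2.7 * 1.04 / 1.13
= 2.485

2.485


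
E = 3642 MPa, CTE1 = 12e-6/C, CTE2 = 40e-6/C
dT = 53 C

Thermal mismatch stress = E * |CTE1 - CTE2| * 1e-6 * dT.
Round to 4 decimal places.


= 3642 * 28e-6 * 53
= 5.4047 MPa

5.4047


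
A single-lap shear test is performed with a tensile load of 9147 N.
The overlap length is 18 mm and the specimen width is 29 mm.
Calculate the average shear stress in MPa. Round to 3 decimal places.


Shear stress = F / (overlap * width)
= 9147 / (18 * 29)
= 9147 / 522
= 17.523 MPa

17.523


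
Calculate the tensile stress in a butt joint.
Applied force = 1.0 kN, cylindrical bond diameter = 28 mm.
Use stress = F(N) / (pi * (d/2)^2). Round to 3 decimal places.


A = pi * 14.0^2 = 615.7522 mm^2
sigma = 1000.0 / 615.7522 = 1.624 MPa

1.624


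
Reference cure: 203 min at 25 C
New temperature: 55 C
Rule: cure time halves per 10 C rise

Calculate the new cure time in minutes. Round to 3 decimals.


factor = 2^((55-25)/10) = 8.0000
t_new = 203 / 8.0000 = 25.375 min

25.375


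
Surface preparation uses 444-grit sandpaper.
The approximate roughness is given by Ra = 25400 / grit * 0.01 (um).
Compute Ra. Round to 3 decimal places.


Ra = 25400 / 444 * 0.01
= 254 / 444
= 0.572 um

0.572


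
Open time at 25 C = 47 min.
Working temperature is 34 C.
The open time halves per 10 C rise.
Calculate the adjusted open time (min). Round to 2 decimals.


factor = 2^((34 - 25) / 10) = 1.8661
ot = 47 / 1.8661 = 25.19 min

25.19


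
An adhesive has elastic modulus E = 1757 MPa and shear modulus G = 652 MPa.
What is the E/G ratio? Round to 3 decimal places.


E/G = 1757 / 652 = 2.695

2.695


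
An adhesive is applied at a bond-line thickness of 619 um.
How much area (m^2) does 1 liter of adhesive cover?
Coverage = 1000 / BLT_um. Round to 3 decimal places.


Coverage = 1000 / 619 = 1.616 m^2

1.616


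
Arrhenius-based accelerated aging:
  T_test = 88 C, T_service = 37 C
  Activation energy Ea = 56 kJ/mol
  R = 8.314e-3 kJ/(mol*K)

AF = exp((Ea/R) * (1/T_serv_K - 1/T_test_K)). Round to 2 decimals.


T_test_K = 361.15, T_serv_K = 310.15
AF = exp((56/8.314e-3) * (1/310.15 - 1/361.15))
= 21.47

21.47


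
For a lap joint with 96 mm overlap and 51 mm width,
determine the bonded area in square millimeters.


Area = 96 * 51 = 4896 mm^2

4896


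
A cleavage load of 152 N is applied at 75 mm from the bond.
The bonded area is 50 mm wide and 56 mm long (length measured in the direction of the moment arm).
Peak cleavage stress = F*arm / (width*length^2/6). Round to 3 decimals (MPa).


Moment = 152 * 75 = 11400 N*mm
Section modulus = 50 * 3136 / 6 = 156800 / 6 mm^3
Stress = 11400 / (156800 / 6) = 68400 / 156800
= 0.436 MPa

0.436


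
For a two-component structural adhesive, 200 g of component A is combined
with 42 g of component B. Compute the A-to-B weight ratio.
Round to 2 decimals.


Weight ratio A:B = 200 / 42
= 4.76

4.76


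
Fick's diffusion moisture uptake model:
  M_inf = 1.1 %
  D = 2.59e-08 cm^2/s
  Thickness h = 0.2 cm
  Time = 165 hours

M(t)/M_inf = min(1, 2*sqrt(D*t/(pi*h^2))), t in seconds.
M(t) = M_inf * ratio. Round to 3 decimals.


t_sec = 165 * 3600 = 594000
ratio = 2*sqrt(2.59e-08*594000/(pi*0.2^2))
= min(1, 0.699791)
= 0.699791
M(t) = 1.1 * 0.699791 = 0.770 %

0.770


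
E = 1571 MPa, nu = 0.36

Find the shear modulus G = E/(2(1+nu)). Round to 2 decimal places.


G = 1571 / (2 * 1.36)
= 577.57 MPa

577.57


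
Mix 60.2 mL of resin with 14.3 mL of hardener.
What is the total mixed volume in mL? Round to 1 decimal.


Total = 60.2 + 14.3 = 74.5 mL

74.5


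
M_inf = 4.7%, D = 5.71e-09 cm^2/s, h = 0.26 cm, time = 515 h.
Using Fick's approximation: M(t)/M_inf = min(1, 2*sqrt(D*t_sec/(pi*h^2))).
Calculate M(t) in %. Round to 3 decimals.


t = 1854000 s
ratio = min(1, 2*sqrt(5.71e-09*1854000/(pi*0.0676)))
= 0.446534
M(t) = 4.7 * 0.446534 = 2.099%

2.099


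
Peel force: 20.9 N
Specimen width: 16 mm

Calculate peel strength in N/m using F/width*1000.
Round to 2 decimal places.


Peel strength = 20.9 / 16 * 1000 = 1306.25 N/m

1306.25


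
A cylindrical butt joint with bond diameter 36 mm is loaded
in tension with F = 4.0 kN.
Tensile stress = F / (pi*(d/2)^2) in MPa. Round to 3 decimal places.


Area = pi * (36/2)^2 = 1017.8760 mm^2
Stress = 4.0*1000 / 1017.8760
= 3.930 MPa

3.930


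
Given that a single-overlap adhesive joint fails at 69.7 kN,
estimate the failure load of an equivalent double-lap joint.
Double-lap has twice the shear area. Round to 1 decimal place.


Double-lap factor = 2
Expected load = 69.7 * 2 = 139.4 kN

139.4


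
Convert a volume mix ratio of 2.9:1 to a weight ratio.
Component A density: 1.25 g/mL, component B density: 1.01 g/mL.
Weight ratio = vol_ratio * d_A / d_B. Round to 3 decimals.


= 2.9 * 1.25 / 1.01 = 3.589

3.589


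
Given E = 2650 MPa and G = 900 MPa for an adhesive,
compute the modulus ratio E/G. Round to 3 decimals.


E/G ratio = 2650 / 900 = 2.944

2.944


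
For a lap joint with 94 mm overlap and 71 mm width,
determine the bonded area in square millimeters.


Area = 94 * 71 = 6674 mm^2

6674


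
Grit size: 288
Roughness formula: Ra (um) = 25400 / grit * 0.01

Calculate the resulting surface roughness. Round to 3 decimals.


Ra = 25400 / 288 * 0.01
= 0.882 um

0.882


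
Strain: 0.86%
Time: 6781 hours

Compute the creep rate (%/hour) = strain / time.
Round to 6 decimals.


Creep rate = 0.86 / 6781
= 0.000127 %/h

0.000127


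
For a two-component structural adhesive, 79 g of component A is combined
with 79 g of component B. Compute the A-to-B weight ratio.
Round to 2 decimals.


Weight ratio A:B = 79 / 79
= 1.00

1.00


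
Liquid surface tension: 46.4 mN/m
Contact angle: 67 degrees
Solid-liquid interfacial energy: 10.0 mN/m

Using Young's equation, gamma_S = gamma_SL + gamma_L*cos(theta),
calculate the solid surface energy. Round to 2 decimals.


gamma_S = 10.0 + 46.4 * cos(67)
= 28.13 mN/m

28.13


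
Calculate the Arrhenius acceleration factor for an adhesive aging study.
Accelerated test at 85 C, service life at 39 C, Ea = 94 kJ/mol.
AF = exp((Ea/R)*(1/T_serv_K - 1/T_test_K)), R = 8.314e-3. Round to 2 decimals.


T_test = 358.15 K, T_serv = 312.15 K
Ea/R = 94 / 0.008314 = 11306.23
AF = exp(11306.23 * (1/312.15 - 1/358.15))
= 104.80

104.80


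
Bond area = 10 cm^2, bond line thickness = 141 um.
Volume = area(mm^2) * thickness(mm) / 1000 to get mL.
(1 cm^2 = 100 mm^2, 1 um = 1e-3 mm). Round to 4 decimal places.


area_mm2 = 10 * 100 = 1000
blt_mm = 141 * 1e-3 = 0.141
vol_mm3 = 1000 * 0.141 = 141.0
vol_mL = 141.0 / 1000 = 0.1410 mL

0.1410


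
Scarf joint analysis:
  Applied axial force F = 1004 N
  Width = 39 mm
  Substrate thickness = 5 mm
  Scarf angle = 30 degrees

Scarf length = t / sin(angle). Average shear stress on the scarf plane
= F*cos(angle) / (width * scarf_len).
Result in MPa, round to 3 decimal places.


Scarf length = 5 / sin(30 deg) = 10.0000 mm
cos(30 deg) = 0.866025
Shear = 1004 * 0.866025 / (39 * 10.0000)
= 2.229 MPa

2.229


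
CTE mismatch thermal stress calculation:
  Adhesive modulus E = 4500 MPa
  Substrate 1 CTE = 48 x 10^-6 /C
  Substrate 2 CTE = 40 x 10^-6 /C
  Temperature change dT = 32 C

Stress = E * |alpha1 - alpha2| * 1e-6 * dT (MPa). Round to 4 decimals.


delta_alpha = |48 - 40| = 8 x 10^-6/C
Stress = 4500 * 8e-6 * 32
= 1.1520 MPa

1.1520


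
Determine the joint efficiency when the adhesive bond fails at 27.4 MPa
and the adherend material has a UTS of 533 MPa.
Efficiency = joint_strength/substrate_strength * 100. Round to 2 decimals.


Joint efficiency = 27.4 / 533 * 100
= 5.14%

5.14


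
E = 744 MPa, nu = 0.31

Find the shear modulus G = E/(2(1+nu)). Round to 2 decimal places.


G = 744 / (2 * 1.31)
= 283.97 MPa

283.97


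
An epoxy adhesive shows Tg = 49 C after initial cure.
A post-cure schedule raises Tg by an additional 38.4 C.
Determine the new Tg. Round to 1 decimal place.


New Tg = 49 + 38.4
= 87.4 C

87.4


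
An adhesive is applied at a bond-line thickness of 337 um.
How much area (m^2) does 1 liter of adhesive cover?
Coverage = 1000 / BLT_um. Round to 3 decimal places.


Coverage = 1000 / 337 = 2.967 m^2

2.967


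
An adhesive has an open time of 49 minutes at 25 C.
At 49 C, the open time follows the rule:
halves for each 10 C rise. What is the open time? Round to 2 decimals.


Factor = 2^((49-25)/10) = 5.2780
Open time = 49 / 5.2780 = 9.28 min

9.28


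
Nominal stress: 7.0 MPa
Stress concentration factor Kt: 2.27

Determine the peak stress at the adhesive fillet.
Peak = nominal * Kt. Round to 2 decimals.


Peak stress = 7.0 * 2.27
= 15.89 MPa

15.89


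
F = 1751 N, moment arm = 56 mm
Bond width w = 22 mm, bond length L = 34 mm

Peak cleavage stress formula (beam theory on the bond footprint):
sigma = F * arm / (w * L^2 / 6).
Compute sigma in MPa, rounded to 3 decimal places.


sigma = (1751 * 56) / (22 * 1156 / 6)
= 98056 * 6 / 25432
= 588336 / 25432
= 23.134 MPa

23.134


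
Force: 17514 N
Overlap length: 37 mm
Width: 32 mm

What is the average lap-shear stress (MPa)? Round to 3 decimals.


Average shear stress = F / (overlap * width)
= 17514 / (37 * 32)
= 14.792 MPa

14.792


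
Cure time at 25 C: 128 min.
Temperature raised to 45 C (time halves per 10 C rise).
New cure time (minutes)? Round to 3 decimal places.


Acceleration factor = 2^(20/10) = 4.0000
New time = 128 / 4.0000 = 32.000 min

32.000


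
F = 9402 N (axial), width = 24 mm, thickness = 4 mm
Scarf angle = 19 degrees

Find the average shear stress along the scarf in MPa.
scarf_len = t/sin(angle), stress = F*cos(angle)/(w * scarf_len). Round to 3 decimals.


scarf_len = 4/sin(19 deg) = 12.2862
cos(19 deg) = 0.945519
stress = 9402*0.945519/(24*12.2862) = 30.148 MPa

30.148


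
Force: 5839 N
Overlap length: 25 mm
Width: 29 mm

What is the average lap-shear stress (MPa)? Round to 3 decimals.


Average shear stress = F / (overlap * width)
= 5839 / (25 * 29)
= 8.054 MPa

8.054


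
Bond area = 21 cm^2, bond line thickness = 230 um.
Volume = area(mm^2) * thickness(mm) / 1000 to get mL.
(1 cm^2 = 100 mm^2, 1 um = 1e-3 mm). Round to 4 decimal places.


area_mm2 = 21 * 100 = 2100
blt_mm = 230 * 1e-3 = 0.23
vol_mm3 = 2100 * 0.23 = 483.0
vol_mL = 483.0 / 1000 = 0.4830 mL

0.4830


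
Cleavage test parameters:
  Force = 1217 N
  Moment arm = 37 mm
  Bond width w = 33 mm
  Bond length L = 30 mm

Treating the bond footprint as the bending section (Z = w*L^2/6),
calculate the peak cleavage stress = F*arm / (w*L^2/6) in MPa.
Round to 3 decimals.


M = 1217 * 37 = 45029 N*mm
Z = 33 * 30^2 / 6 = 29700 / 6 mm^3
sigma = M / Z = 6 * 45029 / 29700 = 270174 / 29700
= 9.097 MPa

9.097


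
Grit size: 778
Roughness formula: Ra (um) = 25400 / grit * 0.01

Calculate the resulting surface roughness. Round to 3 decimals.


Ra = 25400 / 778 * 0.01
= 0.326 um

0.326


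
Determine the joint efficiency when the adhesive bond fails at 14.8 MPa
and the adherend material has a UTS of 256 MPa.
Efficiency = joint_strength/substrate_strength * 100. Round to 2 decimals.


Joint efficiency = 14.8 / 256 * 100
= 5.78%

5.78


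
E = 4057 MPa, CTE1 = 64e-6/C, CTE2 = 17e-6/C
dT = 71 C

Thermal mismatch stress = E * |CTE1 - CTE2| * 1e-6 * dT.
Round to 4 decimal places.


= 4057 * 47e-6 * 71
= 13.5382 MPa

13.5382


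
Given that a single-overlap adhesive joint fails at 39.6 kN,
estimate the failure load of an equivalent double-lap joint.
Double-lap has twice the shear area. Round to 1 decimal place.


Double-lap factor = 2
Expected load = 39.6 * 2 = 79.2 kN

79.2


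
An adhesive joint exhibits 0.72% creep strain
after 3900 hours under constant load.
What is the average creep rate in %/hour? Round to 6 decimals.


Creep rate = strain / time
= 0.72 / 3900
= 0.000185 %/h

0.000185


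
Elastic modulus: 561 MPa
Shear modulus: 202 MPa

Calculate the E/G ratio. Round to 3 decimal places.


E / G = 561 / 202 = 2.777

2.777


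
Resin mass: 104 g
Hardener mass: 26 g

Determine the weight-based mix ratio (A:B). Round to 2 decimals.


Ratio = 104 / 26 = 4.00

4.00


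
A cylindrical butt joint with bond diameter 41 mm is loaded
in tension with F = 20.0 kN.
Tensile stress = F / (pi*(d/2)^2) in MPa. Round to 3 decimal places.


Area = pi * (41/2)^2 = 1320.2543 mm^2
Stress = 20.0*1000 / 1320.2543
= 15.149 MPa

15.149


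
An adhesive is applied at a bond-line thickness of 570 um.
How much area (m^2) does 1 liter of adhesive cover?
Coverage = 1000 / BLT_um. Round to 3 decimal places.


Coverage = 1000 / 570 = 1.754 m^2

1.754


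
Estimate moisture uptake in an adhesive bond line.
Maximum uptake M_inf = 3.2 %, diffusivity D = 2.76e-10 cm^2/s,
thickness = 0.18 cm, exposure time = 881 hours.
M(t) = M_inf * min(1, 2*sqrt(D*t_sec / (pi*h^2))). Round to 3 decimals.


Convert time: 881 h = 3171600 s
ratio = min(1, 2*sqrt(2.76e-10*3171600/(pi*0.18^2)))
= 0.185471
M(t) = 3.2 * 0.185471 = 0.594%

0.594


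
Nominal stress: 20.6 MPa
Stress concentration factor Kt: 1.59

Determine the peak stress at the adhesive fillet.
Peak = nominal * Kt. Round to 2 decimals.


Peak stress = 20.6 * 1.59
= 32.75 MPa

32.75


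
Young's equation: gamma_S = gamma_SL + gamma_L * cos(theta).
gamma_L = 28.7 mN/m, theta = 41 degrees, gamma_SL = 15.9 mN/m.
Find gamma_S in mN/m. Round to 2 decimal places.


cos(41 deg) = 0.754710
gamma_S = 15.9 + 28.7 * 0.754710
= 37.56 mN/m

37.56


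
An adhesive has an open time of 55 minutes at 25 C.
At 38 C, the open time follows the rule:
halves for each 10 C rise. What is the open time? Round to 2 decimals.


Factor = 2^((38-25)/10) = 2.4623
Open time = 55 / 2.4623 = 22.34 min

22.34


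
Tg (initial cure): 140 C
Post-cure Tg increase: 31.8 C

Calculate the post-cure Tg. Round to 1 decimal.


Post-cure Tg = 140 + 31.8 = 171.8 C

171.8


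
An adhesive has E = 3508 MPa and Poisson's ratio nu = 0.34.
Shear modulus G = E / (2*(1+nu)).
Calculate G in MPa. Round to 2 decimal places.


G = 3508 / (2*(1+0.34))
= 3508 / 2.68
= 1308.96 MPa

1308.96


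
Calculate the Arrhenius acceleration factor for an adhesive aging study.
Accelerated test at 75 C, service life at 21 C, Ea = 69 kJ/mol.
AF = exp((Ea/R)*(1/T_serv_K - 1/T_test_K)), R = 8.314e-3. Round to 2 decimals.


T_test = 348.15 K, T_serv = 294.15 K
Ea/R = 69 / 0.008314 = 8299.25
AF = exp(8299.25 * (1/294.15 - 1/348.15))
= 79.54

79.54


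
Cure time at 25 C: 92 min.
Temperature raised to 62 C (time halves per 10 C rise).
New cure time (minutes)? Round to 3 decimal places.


Acceleration factor = 2^(37/10) = 12.9960
New time = 92 / 12.9960 = 7.079 min

7.079


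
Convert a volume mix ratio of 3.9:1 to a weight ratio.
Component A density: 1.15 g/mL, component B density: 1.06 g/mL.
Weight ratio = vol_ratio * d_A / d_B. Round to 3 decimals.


= 3.9 * 1.15 / 1.06 = 4.231

4.231


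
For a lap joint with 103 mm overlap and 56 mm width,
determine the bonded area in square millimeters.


Area = 103 * 56 = 5768 mm^2

5768


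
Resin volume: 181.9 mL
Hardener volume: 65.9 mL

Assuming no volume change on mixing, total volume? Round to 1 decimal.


V_total = 181.9 + 65.9 = 247.8 mL

247.8


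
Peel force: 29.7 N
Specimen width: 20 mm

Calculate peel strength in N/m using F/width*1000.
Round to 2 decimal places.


Peel strength = 29.7 / 20 * 1000 = 1485.00 N/m

1485.00


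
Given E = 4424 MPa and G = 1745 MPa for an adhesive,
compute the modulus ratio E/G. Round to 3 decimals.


E/G ratio = 4424 / 1745 = 2.535

2.535


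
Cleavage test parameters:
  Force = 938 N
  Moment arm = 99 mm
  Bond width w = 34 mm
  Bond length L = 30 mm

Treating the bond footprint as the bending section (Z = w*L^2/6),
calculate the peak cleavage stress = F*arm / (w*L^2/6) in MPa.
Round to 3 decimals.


M = 938 * 99 = 92862 N*mm
Z = 34 * 30^2 / 6 = 30600 / 6 mm^3
sigma = M / Z = 6 * 92862 / 30600 = 557172 / 30600
= 18.208 MPa

18.208


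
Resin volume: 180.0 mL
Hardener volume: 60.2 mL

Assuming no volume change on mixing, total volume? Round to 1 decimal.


V_total = 180.0 + 60.2 = 240.2 mL

240.2


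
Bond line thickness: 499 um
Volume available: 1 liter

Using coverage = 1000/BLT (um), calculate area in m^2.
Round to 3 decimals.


1 L = 1e6 mm^3, thickness = 499 um = 0.499 mm
Area = 1e6 / 0.499 mm^2 = (1e6 / 0.499) / 1e6 m^2 = 1000 / 499 m^2
= 2.004 m^2

2.004


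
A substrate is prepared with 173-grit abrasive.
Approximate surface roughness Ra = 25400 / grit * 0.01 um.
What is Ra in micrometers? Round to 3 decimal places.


Ra = 25400 / 173 * 0.01 = 1.468 um

1.468


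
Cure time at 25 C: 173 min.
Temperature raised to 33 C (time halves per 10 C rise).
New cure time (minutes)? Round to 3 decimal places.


Acceleration factor = 2^(8/10) = 1.7411
New time = 173 / 1.7411 = 99.362 min

99.362


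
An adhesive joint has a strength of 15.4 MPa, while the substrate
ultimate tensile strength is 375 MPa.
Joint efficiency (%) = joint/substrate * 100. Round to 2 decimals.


Efficiency = 15.4 / 375 * 100
= 4.11%

4.11


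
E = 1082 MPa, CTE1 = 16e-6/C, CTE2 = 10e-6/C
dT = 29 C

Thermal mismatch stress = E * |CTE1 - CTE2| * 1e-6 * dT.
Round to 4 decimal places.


= 1082 * 6e-6 * 29
= 0.1883 MPa

0.1883


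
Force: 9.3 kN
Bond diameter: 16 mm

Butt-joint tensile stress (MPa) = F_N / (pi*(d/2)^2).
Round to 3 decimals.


F_N = 9.3 * 1000 = 9300.0 N
A = pi*(8.0)^2 = 201.0619 mm^2
stress = 9300.0 / 201.0619 = 46.254 MPa

46.254


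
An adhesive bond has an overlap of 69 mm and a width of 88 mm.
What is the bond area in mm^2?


Bond area = overlap * width
= 69 * 88
= 6072 mm^2

6072


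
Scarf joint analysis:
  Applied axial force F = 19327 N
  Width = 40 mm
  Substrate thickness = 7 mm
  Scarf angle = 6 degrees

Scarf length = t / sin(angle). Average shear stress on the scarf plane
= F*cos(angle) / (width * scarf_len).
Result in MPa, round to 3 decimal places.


Scarf length = 7 / sin(6 deg) = 66.9674 mm
cos(6 deg) = 0.994522
Shear = 19327 * 0.994522 / (40 * 66.9674)
= 7.176 MPa

7.176


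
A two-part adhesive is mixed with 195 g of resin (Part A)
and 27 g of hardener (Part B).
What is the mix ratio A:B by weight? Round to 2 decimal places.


Mix ratio = mass_A / mass_B
= 195 / 27
= 7.22

7.22


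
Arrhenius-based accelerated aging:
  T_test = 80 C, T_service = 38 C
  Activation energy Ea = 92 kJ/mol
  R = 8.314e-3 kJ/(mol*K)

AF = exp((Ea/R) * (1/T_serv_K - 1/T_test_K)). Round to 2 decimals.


T_test_K = 353.15, T_serv_K = 311.15
AF = exp((92/8.314e-3) * (1/311.15 - 1/353.15))
= 68.69

68.69


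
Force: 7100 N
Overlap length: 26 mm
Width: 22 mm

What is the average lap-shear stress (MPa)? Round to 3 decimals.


Average shear stress = F / (overlap * width)
= 7100 / (26 * 22)
= 12.413 MPa

12.413


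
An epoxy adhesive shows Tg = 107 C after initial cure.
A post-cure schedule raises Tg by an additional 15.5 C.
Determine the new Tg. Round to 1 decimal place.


New Tg = 107 + 15.5
= 122.5 C

122.5


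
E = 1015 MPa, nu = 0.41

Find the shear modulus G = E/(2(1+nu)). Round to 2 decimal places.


G = 1015 / (2 * 1.41)
= 359.93 MPa

359.93


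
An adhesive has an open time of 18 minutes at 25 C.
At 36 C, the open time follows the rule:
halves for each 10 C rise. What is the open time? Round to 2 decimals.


Factor = 2^((36-25)/10) = 2.1435
Open time = 18 / 2.1435 = 8.40 min

8.40


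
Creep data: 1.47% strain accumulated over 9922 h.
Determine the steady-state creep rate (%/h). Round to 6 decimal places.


Rate = 1.47 / 9922 = 0.000148 %/h

0.000148
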